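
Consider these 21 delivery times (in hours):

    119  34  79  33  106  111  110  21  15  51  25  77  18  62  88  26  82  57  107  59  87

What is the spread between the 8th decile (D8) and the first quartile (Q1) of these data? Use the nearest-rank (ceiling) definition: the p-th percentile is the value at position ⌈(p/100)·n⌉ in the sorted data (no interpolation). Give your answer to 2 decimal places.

Sorted: 15, 18, 21, 25, 26, 33, 34, 51, 57, 59, 62, 77, 79, 82, 87, 88, 106, 107, 110, 111, 119.
n = 21.
P25: rank ⌈25/100·21⌉ = 6 → 33.
P80: rank ⌈80/100·21⌉ = 17 → 106.
Difference: 106 − 33 = 73.

73.00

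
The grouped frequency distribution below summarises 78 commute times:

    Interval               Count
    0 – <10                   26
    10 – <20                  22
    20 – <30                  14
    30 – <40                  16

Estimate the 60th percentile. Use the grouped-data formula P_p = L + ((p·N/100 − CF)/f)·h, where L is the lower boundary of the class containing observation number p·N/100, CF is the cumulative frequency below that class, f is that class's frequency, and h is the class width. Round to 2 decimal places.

N = 78; target position k = 60/100 · 78 = 46.8.
Cumulative frequencies: 26, 48, 62, 78.
Observation 46.8 falls in the class 10 – <20.
L = 10, CF = 26, f = 22, h = 10.
P60 = 10 + ((46.8 − 26)/22)·10 = 10 + 9.45455 = 19.4545.

19.45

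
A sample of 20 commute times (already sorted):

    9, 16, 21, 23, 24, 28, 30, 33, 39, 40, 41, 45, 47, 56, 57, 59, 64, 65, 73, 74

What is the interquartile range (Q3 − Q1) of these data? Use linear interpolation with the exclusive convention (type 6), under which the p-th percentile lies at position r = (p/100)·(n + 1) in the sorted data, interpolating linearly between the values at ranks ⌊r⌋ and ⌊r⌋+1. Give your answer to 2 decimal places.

33.50

n = 20.
P25: r = 5.25; ranks 5–6 are 24, 28; interpolating gives 25.
P75: r = 15.75; ranks 15–16 are 57, 59; interpolating gives 58.5.
Difference: 58.5 − 25 = 33.5.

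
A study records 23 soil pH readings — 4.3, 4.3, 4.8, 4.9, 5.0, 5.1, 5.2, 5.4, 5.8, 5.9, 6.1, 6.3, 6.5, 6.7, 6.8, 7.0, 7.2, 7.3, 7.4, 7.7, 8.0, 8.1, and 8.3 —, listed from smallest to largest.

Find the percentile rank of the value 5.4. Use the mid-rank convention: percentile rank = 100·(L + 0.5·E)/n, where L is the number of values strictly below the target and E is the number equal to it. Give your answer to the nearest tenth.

Count below 5.4: L = 7; count equal: E = 1; n = 23.
Percentile rank = 100·(7 + 0.5·1)/23 = 100·7.5/23 = 32.61.

32.6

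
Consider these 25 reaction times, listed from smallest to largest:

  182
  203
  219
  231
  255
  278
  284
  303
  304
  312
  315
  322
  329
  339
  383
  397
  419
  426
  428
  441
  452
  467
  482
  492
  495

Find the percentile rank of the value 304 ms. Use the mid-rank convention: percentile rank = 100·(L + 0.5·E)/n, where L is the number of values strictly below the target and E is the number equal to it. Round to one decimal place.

Count below 304: L = 8; count equal: E = 1; n = 25.
Percentile rank = 100·(8 + 0.5·1)/25 = 100·8.5/25 = 34.

34.0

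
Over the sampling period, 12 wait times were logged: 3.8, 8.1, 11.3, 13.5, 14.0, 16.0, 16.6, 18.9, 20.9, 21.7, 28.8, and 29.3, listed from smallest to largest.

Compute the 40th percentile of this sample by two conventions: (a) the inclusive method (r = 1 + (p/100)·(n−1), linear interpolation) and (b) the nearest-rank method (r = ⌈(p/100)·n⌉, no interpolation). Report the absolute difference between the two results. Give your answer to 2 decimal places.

n = 12.
(a) r = 5.4; between ranks 5 (14.0) and 6 (16.0): 14.8.
(b) the nearest-rank method: rank 5 → 14.
|14.8 − 14| = 0.8.

0.80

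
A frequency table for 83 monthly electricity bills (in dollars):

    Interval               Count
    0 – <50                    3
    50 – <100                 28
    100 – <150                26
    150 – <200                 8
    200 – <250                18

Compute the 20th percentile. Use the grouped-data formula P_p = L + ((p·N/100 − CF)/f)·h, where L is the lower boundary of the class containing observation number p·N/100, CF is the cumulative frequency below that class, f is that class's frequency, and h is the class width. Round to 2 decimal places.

N = 83; target position k = 20/100 · 83 = 16.6.
Cumulative frequencies: 3, 31, 57, 65, 83.
Observation 16.6 falls in the class 50 – <100.
L = 50, CF = 3, f = 28, h = 50.
P20 = 50 + ((16.6 − 3)/28)·50 = 50 + 24.2857 = 74.2857.

74.29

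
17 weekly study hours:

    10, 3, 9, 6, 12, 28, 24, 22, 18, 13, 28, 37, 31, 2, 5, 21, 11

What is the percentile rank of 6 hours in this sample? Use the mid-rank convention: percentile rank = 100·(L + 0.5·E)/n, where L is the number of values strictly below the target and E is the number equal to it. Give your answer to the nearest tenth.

20.6

Sorted: 2, 3, 5, 6, 9, 10, 11, 12, 13, 18, 21, 22, 24, 28, 28, 31, 37.
Count below 6: L = 3; count equal: E = 1; n = 17.
Percentile rank = 100·(3 + 0.5·1)/17 = 100·3.5/17 = 20.59.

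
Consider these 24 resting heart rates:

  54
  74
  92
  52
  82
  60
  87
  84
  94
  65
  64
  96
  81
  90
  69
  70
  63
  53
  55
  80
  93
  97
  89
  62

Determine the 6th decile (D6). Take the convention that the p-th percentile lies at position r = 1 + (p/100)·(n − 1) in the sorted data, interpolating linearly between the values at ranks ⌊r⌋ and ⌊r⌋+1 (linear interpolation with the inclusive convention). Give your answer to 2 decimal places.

81.80

Sorted: 52, 53, 54, 55, 60, 62, 63, 64, 65, 69, 70, 74, 80, 81, 82, 84, 87, 89, 90, 92, 93, 94, 96, 97.
n = 24.
r = 1 + (60/100)·(24 − 1) = 1 + 13.8 = 14.8.
Rank 14 is 81 and rank 15 is 82.
Interpolate: 81 + 0.8·(82 − 81) = 81 + 0.8·1 = 81.8.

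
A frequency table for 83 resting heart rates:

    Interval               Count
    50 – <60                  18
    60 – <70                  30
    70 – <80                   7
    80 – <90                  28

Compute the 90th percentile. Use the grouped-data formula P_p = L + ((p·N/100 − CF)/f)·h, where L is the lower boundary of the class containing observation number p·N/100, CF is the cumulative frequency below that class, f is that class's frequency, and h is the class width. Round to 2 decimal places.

N = 83; target position k = 90/100 · 83 = 74.7.
Cumulative frequencies: 18, 48, 55, 83.
Observation 74.7 falls in the class 80 – <90.
L = 80, CF = 55, f = 28, h = 10.
P90 = 80 + ((74.7 − 55)/28)·10 = 80 + 7.03571 = 87.0357.

87.04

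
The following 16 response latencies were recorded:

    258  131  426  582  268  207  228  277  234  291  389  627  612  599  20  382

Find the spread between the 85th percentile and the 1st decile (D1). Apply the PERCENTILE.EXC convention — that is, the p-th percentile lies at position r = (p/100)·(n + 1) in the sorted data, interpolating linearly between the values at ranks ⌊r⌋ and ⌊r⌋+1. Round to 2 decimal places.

Sorted: 20, 131, 207, 228, 234, 258, 268, 277, 291, 382, 389, 426, 582, 599, 612, 627.
n = 16.
P10: r = 1.7; ranks 1–2 are 20, 131; interpolating gives 97.7.
P85: r = 14.45; ranks 14–15 are 599, 612; interpolating gives 604.85.
Difference: 604.85 − 97.7 = 507.15.

507.15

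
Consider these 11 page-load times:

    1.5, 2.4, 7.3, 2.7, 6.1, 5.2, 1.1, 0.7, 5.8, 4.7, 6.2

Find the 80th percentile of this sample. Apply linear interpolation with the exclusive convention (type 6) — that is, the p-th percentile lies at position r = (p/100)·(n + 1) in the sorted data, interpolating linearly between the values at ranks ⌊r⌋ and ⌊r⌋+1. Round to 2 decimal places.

6.16

Sorted: 0.7, 1.1, 1.5, 2.4, 2.7, 4.7, 5.2, 5.8, 6.1, 6.2, 7.3.
n = 11.
r = (80/100)·(11 + 1) = 9.6.
Rank 9 is 6.1 and rank 10 is 6.2.
Interpolate: 6.1 + 0.6·(6.2 − 6.1) = 6.1 + 0.6·0.1 = 6.16.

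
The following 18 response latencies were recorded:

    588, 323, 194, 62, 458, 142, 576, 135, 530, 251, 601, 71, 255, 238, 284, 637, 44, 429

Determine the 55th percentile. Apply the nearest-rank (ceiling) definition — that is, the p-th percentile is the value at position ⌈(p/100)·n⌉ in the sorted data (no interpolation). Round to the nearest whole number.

284

Sorted: 44, 62, 71, 135, 142, 194, 238, 251, 255, 284, 323, 429, 458, 530, 576, 588, 601, 637.
n = 18.
Position = ⌈55/100 · 18⌉ = ⌈9.9⌉ = 10.
The value at rank 10 is 284.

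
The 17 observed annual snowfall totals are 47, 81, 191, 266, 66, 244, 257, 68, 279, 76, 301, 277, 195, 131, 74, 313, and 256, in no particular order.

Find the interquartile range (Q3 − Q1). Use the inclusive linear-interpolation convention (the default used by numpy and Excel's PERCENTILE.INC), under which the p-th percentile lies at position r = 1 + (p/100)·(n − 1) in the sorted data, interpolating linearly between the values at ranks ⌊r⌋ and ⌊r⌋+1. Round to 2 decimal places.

Sorted: 47, 66, 68, 74, 76, 81, 131, 191, 195, 244, 256, 257, 266, 277, 279, 301, 313.
n = 17.
P25: r = 5 (integer) → 76.
P75: r = 13 (integer) → 266.
Difference: 266 − 76 = 190.

190.00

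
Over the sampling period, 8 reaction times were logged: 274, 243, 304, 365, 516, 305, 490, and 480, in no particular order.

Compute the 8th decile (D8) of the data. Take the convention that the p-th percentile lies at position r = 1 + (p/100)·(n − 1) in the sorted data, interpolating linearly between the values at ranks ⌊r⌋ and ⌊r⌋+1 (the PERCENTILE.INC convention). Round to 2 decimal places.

486.00

Sorted: 243, 274, 304, 305, 365, 480, 490, 516.
n = 8.
r = 1 + (80/100)·(8 − 1) = 1 + 5.6 = 6.6.
Rank 6 is 480 and rank 7 is 490.
Interpolate: 480 + 0.6·(490 − 480) = 480 + 0.6·10 = 486.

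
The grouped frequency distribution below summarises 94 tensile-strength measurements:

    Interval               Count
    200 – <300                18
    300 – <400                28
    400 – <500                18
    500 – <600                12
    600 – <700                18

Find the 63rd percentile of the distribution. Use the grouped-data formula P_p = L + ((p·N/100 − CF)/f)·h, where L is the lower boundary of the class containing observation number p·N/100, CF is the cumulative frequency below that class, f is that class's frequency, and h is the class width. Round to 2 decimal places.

473.44

N = 94; target position k = 63/100 · 94 = 59.22.
Cumulative frequencies: 18, 46, 64, 76, 94.
Observation 59.22 falls in the class 400 – <500.
L = 400, CF = 46, f = 18, h = 100.
P63 = 400 + ((59.22 − 46)/18)·100 = 400 + 73.4444 = 473.444.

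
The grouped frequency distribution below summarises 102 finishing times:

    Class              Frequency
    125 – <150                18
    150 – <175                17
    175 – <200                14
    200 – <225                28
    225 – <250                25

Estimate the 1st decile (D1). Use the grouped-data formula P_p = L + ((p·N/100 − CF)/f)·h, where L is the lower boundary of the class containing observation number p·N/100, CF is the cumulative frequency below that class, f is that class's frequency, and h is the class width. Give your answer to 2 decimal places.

139.17

N = 102; target position k = 10/100 · 102 = 10.2.
Cumulative frequencies: 18, 35, 49, 77, 102.
Observation 10.2 falls in the class 125 – <150.
L = 125, CF = 0, f = 18, h = 25.
P10 = 125 + ((10.2 − 0)/18)·25 = 125 + 14.1667 = 139.167.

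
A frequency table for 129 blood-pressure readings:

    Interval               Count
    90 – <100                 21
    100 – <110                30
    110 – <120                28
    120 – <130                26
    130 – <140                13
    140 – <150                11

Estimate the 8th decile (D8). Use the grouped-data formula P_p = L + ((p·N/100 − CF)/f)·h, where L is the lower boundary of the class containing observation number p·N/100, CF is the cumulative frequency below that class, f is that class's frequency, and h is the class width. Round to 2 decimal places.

129.31

N = 129; target position k = 80/100 · 129 = 103.2.
Cumulative frequencies: 21, 51, 79, 105, 118, 129.
Observation 103.2 falls in the class 120 – <130.
L = 120, CF = 79, f = 26, h = 10.
P80 = 120 + ((103.2 − 79)/26)·10 = 120 + 9.30769 = 129.308.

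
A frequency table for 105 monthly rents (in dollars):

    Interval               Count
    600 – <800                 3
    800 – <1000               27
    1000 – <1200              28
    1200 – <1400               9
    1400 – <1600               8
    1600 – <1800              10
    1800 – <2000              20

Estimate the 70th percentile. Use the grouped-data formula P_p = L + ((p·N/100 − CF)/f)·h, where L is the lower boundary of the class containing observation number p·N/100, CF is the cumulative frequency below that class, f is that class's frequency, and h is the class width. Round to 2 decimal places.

N = 105; target position k = 70/100 · 105 = 73.5.
Cumulative frequencies: 3, 30, 58, 67, 75, 85, 105.
Observation 73.5 falls in the class 1400 – <1600.
L = 1400, CF = 67, f = 8, h = 200.
P70 = 1400 + ((73.5 − 67)/8)·200 = 1400 + 162.5 = 1562.5.

1562.50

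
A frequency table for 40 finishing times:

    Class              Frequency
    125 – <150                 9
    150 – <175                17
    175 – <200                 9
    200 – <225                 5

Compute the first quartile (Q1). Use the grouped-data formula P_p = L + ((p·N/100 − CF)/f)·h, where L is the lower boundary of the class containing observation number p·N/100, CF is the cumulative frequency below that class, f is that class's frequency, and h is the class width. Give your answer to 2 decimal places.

151.47

N = 40; target position k = 25/100 · 40 = 10.
Cumulative frequencies: 9, 26, 35, 40.
Observation 10 falls in the class 150 – <175.
L = 150, CF = 9, f = 17, h = 25.
P25 = 150 + ((10 − 9)/17)·25 = 150 + 1.47059 = 151.471.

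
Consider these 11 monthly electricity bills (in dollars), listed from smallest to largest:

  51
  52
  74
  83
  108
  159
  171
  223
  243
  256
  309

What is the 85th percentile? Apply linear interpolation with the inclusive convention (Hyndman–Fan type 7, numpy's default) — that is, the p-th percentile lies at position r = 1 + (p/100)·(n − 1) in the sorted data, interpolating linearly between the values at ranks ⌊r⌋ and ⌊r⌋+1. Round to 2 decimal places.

249.50

n = 11.
r = 1 + (85/100)·(11 − 1) = 1 + 8.5 = 9.5.
Rank 9 is 243 and rank 10 is 256.
Interpolate: 243 + 0.5·(256 − 243) = 243 + 0.5·13 = 249.5.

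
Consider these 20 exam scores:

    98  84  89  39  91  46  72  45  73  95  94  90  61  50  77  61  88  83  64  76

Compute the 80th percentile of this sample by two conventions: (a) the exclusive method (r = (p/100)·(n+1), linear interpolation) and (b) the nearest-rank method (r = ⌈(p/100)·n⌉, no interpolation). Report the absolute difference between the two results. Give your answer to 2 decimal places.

Sorted: 39, 45, 46, 50, 61, 61, 64, 72, 73, 76, 77, 83, 84, 88, 89, 90, 91, 94, 95, 98.
n = 20.
(a) r = 16.8; between ranks 16 (90) and 17 (91): 90.8.
(b) the nearest-rank method: rank 16 → 90.
|90.8 − 90| = 0.8.

0.80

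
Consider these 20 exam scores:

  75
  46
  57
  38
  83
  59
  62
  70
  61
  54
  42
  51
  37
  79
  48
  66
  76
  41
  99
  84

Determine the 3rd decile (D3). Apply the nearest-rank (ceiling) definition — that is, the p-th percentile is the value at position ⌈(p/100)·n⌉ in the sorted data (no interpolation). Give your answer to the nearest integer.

Sorted: 37, 38, 41, 42, 46, 48, 51, 54, 57, 59, 61, 62, 66, 70, 75, 76, 79, 83, 84, 99.
n = 20.
Position = ⌈30/100 · 20⌉ = ⌈6⌉ = 6.
The value at rank 6 is 48.

48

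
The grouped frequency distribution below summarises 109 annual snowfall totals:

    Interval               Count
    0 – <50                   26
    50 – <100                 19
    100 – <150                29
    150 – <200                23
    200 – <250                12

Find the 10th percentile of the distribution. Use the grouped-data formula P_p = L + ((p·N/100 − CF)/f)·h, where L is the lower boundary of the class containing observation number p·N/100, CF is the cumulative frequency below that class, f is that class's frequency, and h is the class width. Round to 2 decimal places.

N = 109; target position k = 10/100 · 109 = 10.9.
Cumulative frequencies: 26, 45, 74, 97, 109.
Observation 10.9 falls in the class 0 – <50.
L = 0, CF = 0, f = 26, h = 50.
P10 = 0 + ((10.9 − 0)/26)·50 = 0 + 20.9615 = 20.9615.

20.96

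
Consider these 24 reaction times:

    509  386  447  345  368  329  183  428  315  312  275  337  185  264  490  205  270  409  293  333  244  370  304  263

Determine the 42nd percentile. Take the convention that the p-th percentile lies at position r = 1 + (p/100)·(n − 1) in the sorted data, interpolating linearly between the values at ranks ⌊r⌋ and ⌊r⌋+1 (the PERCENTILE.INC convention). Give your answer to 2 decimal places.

Sorted: 183, 185, 205, 244, 263, 264, 270, 275, 293, 304, 312, 315, 329, 333, 337, 345, 368, 370, 386, 409, 428, 447, 490, 509.
n = 24.
r = 1 + (42/100)·(24 − 1) = 1 + 9.66 = 10.66.
Rank 10 is 304 and rank 11 is 312.
Interpolate: 304 + 0.66·(312 − 304) = 304 + 0.66·8 = 309.28.

309.28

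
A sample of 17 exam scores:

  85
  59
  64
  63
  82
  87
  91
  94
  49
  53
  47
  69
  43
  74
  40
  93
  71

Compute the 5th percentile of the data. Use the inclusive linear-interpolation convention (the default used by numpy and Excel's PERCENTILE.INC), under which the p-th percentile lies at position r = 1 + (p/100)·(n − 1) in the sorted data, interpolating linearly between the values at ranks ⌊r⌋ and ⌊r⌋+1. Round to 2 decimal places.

Sorted: 40, 43, 47, 49, 53, 59, 63, 64, 69, 71, 74, 82, 85, 87, 91, 93, 94.
n = 17.
r = 1 + (5/100)·(17 − 1) = 1 + 0.8 = 1.8.
Rank 1 is 40 and rank 2 is 43.
Interpolate: 40 + 0.8·(43 − 40) = 40 + 0.8·3 = 42.4.

42.40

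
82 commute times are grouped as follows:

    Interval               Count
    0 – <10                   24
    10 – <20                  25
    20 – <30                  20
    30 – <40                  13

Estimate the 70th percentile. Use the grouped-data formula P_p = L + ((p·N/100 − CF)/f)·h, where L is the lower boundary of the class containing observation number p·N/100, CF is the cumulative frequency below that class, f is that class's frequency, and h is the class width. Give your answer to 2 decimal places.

N = 82; target position k = 70/100 · 82 = 57.4.
Cumulative frequencies: 24, 49, 69, 82.
Observation 57.4 falls in the class 20 – <30.
L = 20, CF = 49, f = 20, h = 10.
P70 = 20 + ((57.4 − 49)/20)·10 = 20 + 4.2 = 24.2.

24.20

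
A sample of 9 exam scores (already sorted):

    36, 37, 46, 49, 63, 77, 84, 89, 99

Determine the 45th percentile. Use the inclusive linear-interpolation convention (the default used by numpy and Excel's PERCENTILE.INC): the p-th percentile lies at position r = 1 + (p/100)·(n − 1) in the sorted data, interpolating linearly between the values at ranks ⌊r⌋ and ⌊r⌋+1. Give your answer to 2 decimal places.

n = 9.
r = 1 + (45/100)·(9 − 1) = 1 + 3.6 = 4.6.
Rank 4 is 49 and rank 5 is 63.
Interpolate: 49 + 0.6·(63 − 49) = 49 + 0.6·14 = 57.4.

57.40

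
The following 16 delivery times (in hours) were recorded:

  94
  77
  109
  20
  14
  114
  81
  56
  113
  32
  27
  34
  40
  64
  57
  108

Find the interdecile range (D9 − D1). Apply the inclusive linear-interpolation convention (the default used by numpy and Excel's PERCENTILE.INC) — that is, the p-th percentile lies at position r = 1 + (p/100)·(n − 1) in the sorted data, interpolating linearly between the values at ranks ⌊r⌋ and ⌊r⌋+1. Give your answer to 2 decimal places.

87.50

Sorted: 14, 20, 27, 32, 34, 40, 56, 57, 64, 77, 81, 94, 108, 109, 113, 114.
n = 16.
P10: r = 2.5; ranks 2–3 are 20, 27; interpolating gives 23.5.
P90: r = 14.5; ranks 14–15 are 109, 113; interpolating gives 111.
Difference: 111 − 23.5 = 87.5.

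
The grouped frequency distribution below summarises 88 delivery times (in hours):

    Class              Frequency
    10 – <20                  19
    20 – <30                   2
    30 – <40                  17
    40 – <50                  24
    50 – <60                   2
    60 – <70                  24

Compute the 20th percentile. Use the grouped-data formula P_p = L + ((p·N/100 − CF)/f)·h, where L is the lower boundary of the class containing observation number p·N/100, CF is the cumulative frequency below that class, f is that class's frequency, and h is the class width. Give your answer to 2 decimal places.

19.26

N = 88; target position k = 20/100 · 88 = 17.6.
Cumulative frequencies: 19, 21, 38, 62, 64, 88.
Observation 17.6 falls in the class 10 – <20.
L = 10, CF = 0, f = 19, h = 10.
P20 = 10 + ((17.6 − 0)/19)·10 = 10 + 9.26316 = 19.2632.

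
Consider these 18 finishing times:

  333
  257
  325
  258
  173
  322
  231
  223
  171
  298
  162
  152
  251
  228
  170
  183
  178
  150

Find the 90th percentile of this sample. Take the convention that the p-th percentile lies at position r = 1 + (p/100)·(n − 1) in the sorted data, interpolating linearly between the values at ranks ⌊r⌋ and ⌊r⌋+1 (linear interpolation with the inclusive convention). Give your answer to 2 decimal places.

Sorted: 150, 152, 162, 170, 171, 173, 178, 183, 223, 228, 231, 251, 257, 258, 298, 322, 325, 333.
n = 18.
r = 1 + (90/100)·(18 − 1) = 1 + 15.3 = 16.3.
Rank 16 is 322 and rank 17 is 325.
Interpolate: 322 + 0.3·(325 − 322) = 322 + 0.3·3 = 322.9.

322.90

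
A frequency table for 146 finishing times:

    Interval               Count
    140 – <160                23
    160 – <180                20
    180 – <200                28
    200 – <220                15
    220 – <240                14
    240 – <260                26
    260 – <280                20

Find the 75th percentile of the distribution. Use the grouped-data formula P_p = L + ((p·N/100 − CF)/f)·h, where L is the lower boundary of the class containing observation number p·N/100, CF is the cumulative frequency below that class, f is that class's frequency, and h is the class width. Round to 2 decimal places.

247.31

N = 146; target position k = 75/100 · 146 = 109.5.
Cumulative frequencies: 23, 43, 71, 86, 100, 126, 146.
Observation 109.5 falls in the class 240 – <260.
L = 240, CF = 100, f = 26, h = 20.
P75 = 240 + ((109.5 − 100)/26)·20 = 240 + 7.30769 = 247.308.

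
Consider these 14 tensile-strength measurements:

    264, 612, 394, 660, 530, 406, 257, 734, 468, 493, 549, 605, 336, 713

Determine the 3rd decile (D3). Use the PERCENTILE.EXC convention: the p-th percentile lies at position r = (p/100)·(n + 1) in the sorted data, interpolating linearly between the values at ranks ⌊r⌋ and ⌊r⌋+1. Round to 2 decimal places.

400.00

Sorted: 257, 264, 336, 394, 406, 468, 493, 530, 549, 605, 612, 660, 713, 734.
n = 14.
r = (30/100)·(14 + 1) = 4.5.
Rank 4 is 394 and rank 5 is 406.
Interpolate: 394 + 0.5·(406 − 394) = 394 + 0.5·12 = 400.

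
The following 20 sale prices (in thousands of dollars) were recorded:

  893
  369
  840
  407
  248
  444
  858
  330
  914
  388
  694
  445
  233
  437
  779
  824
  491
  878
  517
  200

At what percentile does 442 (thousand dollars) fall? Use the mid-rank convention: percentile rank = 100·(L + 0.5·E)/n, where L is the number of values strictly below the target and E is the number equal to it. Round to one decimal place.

40.0

Sorted: 200, 233, 248, 330, 369, 388, 407, 437, 444, 445, 491, 517, 694, 779, 824, 840, 858, 878, 893, 914.
Count below 442: L = 8; count equal: E = 0; n = 20.
Percentile rank = 100·(8 + 0.5·0)/20 = 100·8/20 = 40.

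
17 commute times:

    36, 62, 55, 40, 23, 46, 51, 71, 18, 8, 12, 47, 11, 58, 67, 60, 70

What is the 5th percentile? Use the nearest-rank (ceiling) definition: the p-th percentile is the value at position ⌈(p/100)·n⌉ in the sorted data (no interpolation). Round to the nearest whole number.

Sorted: 8, 11, 12, 18, 23, 36, 40, 46, 47, 51, 55, 58, 60, 62, 67, 70, 71.
n = 17.
Position = ⌈5/100 · 17⌉ = ⌈0.85⌉ = 1.
The value at rank 1 is 8.

8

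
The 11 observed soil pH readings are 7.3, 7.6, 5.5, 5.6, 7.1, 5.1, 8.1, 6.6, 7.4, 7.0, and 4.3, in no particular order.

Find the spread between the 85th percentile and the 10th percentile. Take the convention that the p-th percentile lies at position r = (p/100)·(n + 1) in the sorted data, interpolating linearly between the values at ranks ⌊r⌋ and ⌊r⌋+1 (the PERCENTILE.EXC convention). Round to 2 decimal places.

Sorted: 4.3, 5.1, 5.5, 5.6, 6.6, 7.0, 7.1, 7.3, 7.4, 7.6, 8.1.
n = 11.
P10: r = 1.2; ranks 1–2 are 4.3, 5.1; interpolating gives 4.46.
P85: r = 10.2; ranks 10–11 are 7.6, 8.1; interpolating gives 7.7.
Difference: 7.7 − 4.46 = 3.24.

3.24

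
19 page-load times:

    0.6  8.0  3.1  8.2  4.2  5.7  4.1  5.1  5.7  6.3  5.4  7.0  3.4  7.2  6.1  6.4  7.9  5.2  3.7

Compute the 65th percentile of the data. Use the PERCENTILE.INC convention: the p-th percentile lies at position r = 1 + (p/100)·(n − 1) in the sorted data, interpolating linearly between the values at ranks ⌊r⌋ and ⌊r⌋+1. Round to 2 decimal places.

Sorted: 0.6, 3.1, 3.4, 3.7, 4.1, 4.2, 5.1, 5.2, 5.4, 5.7, 5.7, 6.1, 6.3, 6.4, 7.0, 7.2, 7.9, 8.0, 8.2.
n = 19.
r = 1 + (65/100)·(19 − 1) = 1 + 11.7 = 12.7.
Rank 12 is 6.1 and rank 13 is 6.3.
Interpolate: 6.1 + 0.7·(6.3 − 6.1) = 6.1 + 0.7·0.2 = 6.24.

6.24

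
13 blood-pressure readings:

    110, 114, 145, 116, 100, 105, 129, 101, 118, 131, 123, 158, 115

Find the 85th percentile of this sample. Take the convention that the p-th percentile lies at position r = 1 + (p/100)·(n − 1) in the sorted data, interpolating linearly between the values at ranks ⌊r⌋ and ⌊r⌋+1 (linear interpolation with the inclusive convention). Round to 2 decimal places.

Sorted: 100, 101, 105, 110, 114, 115, 116, 118, 123, 129, 131, 145, 158.
n = 13.
r = 1 + (85/100)·(13 − 1) = 1 + 10.2 = 11.2.
Rank 11 is 131 and rank 12 is 145.
Interpolate: 131 + 0.2·(145 − 131) = 131 + 0.2·14 = 133.8.

133.80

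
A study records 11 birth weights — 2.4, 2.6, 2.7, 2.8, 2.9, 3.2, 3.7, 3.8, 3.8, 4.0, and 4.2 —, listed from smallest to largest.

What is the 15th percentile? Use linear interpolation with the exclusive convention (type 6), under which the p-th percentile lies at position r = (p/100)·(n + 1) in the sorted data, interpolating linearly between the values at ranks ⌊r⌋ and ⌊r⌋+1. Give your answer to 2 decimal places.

n = 11.
r = (15/100)·(11 + 1) = 1.8.
Rank 1 is 2.4 and rank 2 is 2.6.
Interpolate: 2.4 + 0.8·(2.6 − 2.4) = 2.4 + 0.8·0.2 = 2.56.

2.56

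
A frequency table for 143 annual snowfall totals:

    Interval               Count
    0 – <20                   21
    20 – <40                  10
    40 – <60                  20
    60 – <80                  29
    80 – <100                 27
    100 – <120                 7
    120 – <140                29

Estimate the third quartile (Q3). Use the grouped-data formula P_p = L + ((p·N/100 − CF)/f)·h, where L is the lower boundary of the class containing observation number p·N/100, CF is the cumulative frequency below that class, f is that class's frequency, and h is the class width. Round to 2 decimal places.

100.71

N = 143; target position k = 75/100 · 143 = 107.25.
Cumulative frequencies: 21, 31, 51, 80, 107, 114, 143.
Observation 107.25 falls in the class 100 – <120.
L = 100, CF = 107, f = 7, h = 20.
P75 = 100 + ((107.25 − 107)/7)·20 = 100 + 0.714286 = 100.714.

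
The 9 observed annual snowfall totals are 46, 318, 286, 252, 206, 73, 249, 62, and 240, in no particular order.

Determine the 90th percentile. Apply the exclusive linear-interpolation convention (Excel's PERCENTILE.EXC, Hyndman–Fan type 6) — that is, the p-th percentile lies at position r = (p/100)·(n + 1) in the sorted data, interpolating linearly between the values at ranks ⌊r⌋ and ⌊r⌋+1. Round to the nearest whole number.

Sorted: 46, 62, 73, 206, 240, 249, 252, 286, 318.
n = 9.
r = (90/100)·(9 + 1) = 9.
r is an integer, so P90 is the value at rank 9: 318.

318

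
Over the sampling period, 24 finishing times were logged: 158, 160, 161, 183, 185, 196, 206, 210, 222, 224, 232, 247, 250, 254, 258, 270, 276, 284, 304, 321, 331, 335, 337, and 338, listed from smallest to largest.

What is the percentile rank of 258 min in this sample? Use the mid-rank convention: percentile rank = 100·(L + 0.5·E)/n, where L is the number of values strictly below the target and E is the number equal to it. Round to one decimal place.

60.4

Count below 258: L = 14; count equal: E = 1; n = 24.
Percentile rank = 100·(14 + 0.5·1)/24 = 100·14.5/24 = 60.42.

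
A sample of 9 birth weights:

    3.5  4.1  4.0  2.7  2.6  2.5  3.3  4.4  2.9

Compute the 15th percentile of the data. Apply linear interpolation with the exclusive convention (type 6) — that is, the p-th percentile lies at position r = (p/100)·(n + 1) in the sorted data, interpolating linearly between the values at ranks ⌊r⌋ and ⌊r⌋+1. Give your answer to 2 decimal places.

Sorted: 2.5, 2.6, 2.7, 2.9, 3.3, 3.5, 4.0, 4.1, 4.4.
n = 9.
r = (15/100)·(9 + 1) = 1.5.
Rank 1 is 2.5 and rank 2 is 2.6.
Interpolate: 2.5 + 0.5·(2.6 − 2.5) = 2.5 + 0.5·0.1 = 2.55.

2.55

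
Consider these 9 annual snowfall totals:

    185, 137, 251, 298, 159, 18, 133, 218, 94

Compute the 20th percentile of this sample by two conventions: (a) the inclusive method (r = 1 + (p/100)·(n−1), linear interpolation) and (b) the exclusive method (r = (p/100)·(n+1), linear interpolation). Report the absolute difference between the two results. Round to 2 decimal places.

23.40

Sorted: 18, 94, 133, 137, 159, 185, 218, 251, 298.
n = 9.
(a) r = 2.6; between ranks 2 (94) and 3 (133): 117.4.
(b) r = 2 → value at rank 2 = 94.
|117.4 − 94| = 23.4.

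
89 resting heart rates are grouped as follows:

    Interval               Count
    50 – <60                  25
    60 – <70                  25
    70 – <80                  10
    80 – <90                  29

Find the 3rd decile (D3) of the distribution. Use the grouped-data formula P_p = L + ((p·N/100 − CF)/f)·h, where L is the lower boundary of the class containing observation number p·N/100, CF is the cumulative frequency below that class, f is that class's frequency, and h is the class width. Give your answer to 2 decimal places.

60.68

N = 89; target position k = 30/100 · 89 = 26.7.
Cumulative frequencies: 25, 50, 60, 89.
Observation 26.7 falls in the class 60 – <70.
L = 60, CF = 25, f = 25, h = 10.
P30 = 60 + ((26.7 − 25)/25)·10 = 60 + 0.68 = 60.68.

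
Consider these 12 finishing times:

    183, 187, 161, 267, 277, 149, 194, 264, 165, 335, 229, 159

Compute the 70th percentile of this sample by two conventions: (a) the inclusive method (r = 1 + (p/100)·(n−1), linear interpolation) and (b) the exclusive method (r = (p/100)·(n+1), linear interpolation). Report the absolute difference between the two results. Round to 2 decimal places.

Sorted: 149, 159, 161, 165, 183, 187, 194, 229, 264, 267, 277, 335.
n = 12.
(a) r = 8.7; between ranks 8 (229) and 9 (264): 253.5.
(b) r = 9.1; between ranks 9 (264) and 10 (267): 264.3.
|253.5 − 264.3| = 10.8.

10.80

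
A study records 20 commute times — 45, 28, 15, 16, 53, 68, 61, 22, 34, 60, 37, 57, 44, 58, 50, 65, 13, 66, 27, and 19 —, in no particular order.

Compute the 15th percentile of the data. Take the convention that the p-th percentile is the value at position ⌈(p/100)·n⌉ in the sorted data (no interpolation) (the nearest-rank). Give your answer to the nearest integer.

16

Sorted: 13, 15, 16, 19, 22, 27, 28, 34, 37, 44, 45, 50, 53, 57, 58, 60, 61, 65, 66, 68.
n = 20.
Position = ⌈15/100 · 20⌉ = ⌈3⌉ = 3.
The value at rank 3 is 16.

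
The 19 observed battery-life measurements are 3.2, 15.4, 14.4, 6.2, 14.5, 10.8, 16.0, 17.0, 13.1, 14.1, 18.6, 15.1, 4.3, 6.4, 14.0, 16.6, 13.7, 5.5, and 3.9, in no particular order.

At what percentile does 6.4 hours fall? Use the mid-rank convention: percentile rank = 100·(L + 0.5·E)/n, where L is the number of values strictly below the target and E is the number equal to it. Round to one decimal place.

Sorted: 3.2, 3.9, 4.3, 5.5, 6.2, 6.4, 10.8, 13.1, 13.7, 14.0, 14.1, 14.4, 14.5, 15.1, 15.4, 16.0, 16.6, 17.0, 18.6.
Count below 6.4: L = 5; count equal: E = 1; n = 19.
Percentile rank = 100·(5 + 0.5·1)/19 = 100·5.5/19 = 28.95.

28.9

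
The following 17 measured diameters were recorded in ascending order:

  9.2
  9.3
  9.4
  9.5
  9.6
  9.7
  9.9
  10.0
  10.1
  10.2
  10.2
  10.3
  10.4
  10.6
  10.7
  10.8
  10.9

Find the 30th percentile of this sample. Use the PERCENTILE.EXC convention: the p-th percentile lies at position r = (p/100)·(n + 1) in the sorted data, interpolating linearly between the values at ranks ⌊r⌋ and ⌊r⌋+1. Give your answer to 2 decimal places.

9.64

n = 17.
r = (30/100)·(17 + 1) = 5.4.
Rank 5 is 9.6 and rank 6 is 9.7.
Interpolate: 9.6 + 0.4·(9.7 − 9.6) = 9.6 + 0.4·0.1 = 9.64.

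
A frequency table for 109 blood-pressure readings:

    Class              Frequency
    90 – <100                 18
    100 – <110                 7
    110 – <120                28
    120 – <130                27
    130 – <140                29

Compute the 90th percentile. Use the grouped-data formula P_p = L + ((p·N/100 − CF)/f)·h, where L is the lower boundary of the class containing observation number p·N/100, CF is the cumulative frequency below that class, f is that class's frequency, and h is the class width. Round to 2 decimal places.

N = 109; target position k = 90/100 · 109 = 98.1.
Cumulative frequencies: 18, 25, 53, 80, 109.
Observation 98.1 falls in the class 130 – <140.
L = 130, CF = 80, f = 29, h = 10.
P90 = 130 + ((98.1 − 80)/29)·10 = 130 + 6.24138 = 136.241.

136.24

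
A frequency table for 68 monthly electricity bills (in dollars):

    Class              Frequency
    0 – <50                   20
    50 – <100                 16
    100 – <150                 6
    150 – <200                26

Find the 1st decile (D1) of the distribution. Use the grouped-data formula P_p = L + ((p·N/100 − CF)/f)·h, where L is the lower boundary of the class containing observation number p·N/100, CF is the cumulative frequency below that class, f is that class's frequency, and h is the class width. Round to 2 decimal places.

N = 68; target position k = 10/100 · 68 = 6.8.
Cumulative frequencies: 20, 36, 42, 68.
Observation 6.8 falls in the class 0 – <50.
L = 0, CF = 0, f = 20, h = 50.
P10 = 0 + ((6.8 − 0)/20)·50 = 0 + 17 = 17.

17.00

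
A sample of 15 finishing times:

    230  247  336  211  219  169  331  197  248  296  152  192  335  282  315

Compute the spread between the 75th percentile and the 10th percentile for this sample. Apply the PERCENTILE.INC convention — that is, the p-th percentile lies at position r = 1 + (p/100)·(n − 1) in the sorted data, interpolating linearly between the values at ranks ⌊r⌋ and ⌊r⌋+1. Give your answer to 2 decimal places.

127.30

Sorted: 152, 169, 192, 197, 211, 219, 230, 247, 248, 282, 296, 315, 331, 335, 336.
n = 15.
P10: r = 2.4; ranks 2–3 are 169, 192; interpolating gives 178.2.
P75: r = 11.5; ranks 11–12 are 296, 315; interpolating gives 305.5.
Difference: 305.5 − 178.2 = 127.3.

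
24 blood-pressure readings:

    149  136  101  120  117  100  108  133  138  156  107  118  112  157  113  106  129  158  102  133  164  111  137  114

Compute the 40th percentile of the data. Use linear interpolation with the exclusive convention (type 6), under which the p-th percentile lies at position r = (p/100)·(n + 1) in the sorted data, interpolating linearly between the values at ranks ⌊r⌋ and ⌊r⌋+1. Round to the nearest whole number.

Sorted: 100, 101, 102, 106, 107, 108, 111, 112, 113, 114, 117, 118, 120, 129, 133, 133, 136, 137, 138, 149, 156, 157, 158, 164.
n = 24.
r = (40/100)·(24 + 1) = 10.
r is an integer, so P40 is the value at rank 10: 114.

114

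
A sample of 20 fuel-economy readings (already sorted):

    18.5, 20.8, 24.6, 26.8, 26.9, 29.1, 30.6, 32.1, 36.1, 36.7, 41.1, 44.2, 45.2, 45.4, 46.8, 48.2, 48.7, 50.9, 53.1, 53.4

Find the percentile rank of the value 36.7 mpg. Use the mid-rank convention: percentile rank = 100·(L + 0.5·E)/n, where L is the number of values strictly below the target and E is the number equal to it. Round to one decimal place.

47.5

Count below 36.7: L = 9; count equal: E = 1; n = 20.
Percentile rank = 100·(9 + 0.5·1)/20 = 100·9.5/20 = 47.5.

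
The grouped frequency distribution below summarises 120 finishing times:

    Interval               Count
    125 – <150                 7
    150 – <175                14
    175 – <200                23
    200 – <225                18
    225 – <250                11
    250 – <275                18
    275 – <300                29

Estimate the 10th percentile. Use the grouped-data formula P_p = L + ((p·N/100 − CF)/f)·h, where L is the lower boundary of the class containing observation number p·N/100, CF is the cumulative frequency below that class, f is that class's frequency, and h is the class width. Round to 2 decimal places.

158.93

N = 120; target position k = 10/100 · 120 = 12.
Cumulative frequencies: 7, 21, 44, 62, 73, 91, 120.
Observation 12 falls in the class 150 – <175.
L = 150, CF = 7, f = 14, h = 25.
P10 = 150 + ((12 − 7)/14)·25 = 150 + 8.92857 = 158.929.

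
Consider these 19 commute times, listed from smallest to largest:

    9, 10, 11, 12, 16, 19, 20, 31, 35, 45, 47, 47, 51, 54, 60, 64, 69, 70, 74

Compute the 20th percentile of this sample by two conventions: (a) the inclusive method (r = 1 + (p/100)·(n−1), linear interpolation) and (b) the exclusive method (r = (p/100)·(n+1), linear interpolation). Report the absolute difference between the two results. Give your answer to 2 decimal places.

n = 19.
(a) r = 4.6; between ranks 4 (12) and 5 (16): 14.4.
(b) r = 4 → value at rank 4 = 12.
|14.4 − 12| = 2.4.

2.40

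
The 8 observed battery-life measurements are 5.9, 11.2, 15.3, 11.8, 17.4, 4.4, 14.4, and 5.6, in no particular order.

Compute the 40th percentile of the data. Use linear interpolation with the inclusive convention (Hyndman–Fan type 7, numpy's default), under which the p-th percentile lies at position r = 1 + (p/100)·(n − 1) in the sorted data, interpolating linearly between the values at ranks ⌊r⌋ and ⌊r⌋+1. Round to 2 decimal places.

Sorted: 4.4, 5.6, 5.9, 11.2, 11.8, 14.4, 15.3, 17.4.
n = 8.
r = 1 + (40/100)·(8 − 1) = 1 + 2.8 = 3.8.
Rank 3 is 5.9 and rank 4 is 11.2.
Interpolate: 5.9 + 0.8·(11.2 − 5.9) = 5.9 + 0.8·5.3 = 10.14.

10.14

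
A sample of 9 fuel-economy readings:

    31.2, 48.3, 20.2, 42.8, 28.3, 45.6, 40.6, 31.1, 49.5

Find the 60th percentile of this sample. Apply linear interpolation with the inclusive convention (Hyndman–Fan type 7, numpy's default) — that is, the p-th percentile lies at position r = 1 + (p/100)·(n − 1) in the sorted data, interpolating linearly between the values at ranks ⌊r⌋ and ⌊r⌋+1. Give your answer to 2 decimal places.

Sorted: 20.2, 28.3, 31.1, 31.2, 40.6, 42.8, 45.6, 48.3, 49.5.
n = 9.
r = 1 + (60/100)·(9 − 1) = 1 + 4.8 = 5.8.
Rank 5 is 40.6 and rank 6 is 42.8.
Interpolate: 40.6 + 0.8·(42.8 − 40.6) = 40.6 + 0.8·2.2 = 42.36.

42.36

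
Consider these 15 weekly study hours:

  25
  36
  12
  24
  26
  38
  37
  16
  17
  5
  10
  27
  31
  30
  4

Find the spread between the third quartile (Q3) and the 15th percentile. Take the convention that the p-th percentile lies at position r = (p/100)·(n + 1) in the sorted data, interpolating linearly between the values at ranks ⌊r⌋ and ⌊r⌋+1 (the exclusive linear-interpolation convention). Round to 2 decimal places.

Sorted: 4, 5, 10, 12, 16, 17, 24, 25, 26, 27, 30, 31, 36, 37, 38.
n = 15.
P15: r = 2.4; ranks 2–3 are 5, 10; interpolating gives 7.
P75: r = 12 (integer) → 31.
Difference: 31 − 7 = 24.

24.00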